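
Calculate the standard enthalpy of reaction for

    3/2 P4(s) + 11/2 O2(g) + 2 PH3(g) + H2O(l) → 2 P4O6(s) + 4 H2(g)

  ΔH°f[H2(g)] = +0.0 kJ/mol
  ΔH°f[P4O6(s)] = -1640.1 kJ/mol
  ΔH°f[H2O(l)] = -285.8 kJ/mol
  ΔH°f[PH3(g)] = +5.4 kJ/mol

ΔH° = -3005.2 kJ/mol

Products: 2·(-1640.1) + 4·(+0.0) = -3280.2
Reactants: 3/2·(+0.0) + 11/2·(+0.0) + 2·(+5.4) + 1·(-285.8) = -275.0
ΔH° = (-3280.2) − (-275.0) = -3005.2 kJ/mol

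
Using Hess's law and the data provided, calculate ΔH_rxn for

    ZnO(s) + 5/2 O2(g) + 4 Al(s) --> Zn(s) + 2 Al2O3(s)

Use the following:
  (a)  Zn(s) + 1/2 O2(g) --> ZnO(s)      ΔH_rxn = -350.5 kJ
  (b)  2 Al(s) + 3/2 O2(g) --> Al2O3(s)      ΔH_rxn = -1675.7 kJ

ΔH_rxn = -3000.9 kJ

(a) reversed (ZnO(s) must end up as a reactant): +350.5 kJ
(b) × 2 (×2 to match 2 Al2O3(s) in the target): (2)·(-1675.7) = -3351.4 kJ
Summing the manipulated equations, ΔH_rxn = (+350.5) + (-3351.4) = -3000.9 kJ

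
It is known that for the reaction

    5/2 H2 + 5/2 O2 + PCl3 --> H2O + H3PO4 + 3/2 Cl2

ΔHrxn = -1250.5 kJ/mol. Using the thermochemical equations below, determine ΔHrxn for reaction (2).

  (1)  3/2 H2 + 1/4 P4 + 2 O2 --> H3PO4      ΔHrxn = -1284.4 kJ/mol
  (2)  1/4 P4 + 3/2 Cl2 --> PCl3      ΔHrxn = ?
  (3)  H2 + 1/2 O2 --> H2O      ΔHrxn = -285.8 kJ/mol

(1) as written: -1284.4 kJ/mol
(2) reversed: contributes −x
(3) as written: -285.8 kJ/mol
-1250.5 = (-1284.4) + (-285.8) − x
x = (-1250.5 − (-1570.2)) / (-1) = -319.7 kJ/mol

ΔHrxn = -319.7 kJ/mol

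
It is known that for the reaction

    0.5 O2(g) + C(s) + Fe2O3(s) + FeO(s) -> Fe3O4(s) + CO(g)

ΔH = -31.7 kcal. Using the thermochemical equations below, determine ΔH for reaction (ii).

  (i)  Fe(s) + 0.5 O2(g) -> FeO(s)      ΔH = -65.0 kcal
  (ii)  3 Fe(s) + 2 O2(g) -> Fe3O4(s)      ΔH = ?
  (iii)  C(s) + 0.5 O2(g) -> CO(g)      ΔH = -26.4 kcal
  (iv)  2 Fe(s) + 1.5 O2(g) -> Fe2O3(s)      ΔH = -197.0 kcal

ΔH = -267.3 kcal

(i) reversed (FeO(s) must end up as a reactant): +65.0 kcal
(ii) as written (Fe3O4(s) already on the product side): contributes x
(iii) as written (CO(g) already on the product side): -26.4 kcal
(iv) reversed (Fe2O3(s) must end up as a reactant): +197.0 kcal
-31.7 = (+65.0) + (-26.4) + (+197.0) + x
x = (-31.7 − (+235.6)) / (1) = -267.3 kcal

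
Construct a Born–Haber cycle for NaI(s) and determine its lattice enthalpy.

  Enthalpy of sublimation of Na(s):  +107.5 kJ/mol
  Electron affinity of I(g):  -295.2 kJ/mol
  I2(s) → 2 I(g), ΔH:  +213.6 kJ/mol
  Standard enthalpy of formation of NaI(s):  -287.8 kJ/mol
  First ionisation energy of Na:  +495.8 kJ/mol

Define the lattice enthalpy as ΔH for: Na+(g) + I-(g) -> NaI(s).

ΔHf° = 1·ΔHsub + 1·(ΣIE) + 1/2·D(I2) + 1·EA + U
-287.8 = 1·(+107.5) + 1·(+495.8) + 1/2·(+213.6) + 1·(-295.2) + U
U = -287.8 − (+414.9) = -702.7 kJ/mol

U = -702.7 kJ/mol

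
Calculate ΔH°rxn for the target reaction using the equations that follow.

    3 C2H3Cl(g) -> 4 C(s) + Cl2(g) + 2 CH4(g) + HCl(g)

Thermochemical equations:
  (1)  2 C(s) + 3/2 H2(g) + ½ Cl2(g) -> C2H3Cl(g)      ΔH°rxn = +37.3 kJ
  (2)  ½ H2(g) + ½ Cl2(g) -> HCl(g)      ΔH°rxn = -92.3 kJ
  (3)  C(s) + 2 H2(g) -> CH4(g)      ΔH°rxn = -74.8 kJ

ΔH°rxn = -353.8 kJ

(1) reversed and × 3 (C2H3Cl(g) must end up as a reactant; scale by 3 for the 3 C2H3Cl(g)): (-3)·(+37.3) = -111.9 kJ
(2) as written (HCl(g) already on the product side): -92.3 kJ
(3) × 2 (scale by 2 for the 2 CH4(g)): (2)·(-74.8) = -149.6 kJ
ΔH°rxn = (-3)·(+37.3) + (1)·(-92.3) + (2)·(-74.8) = -353.8 kJ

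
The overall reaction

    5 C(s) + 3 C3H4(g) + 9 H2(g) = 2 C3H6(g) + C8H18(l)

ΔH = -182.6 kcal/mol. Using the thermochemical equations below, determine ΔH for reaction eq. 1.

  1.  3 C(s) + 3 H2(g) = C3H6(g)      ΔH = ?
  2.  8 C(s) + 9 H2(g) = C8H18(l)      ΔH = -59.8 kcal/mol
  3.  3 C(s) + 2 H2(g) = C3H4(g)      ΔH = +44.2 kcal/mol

eq. 1 × 2: contributes 2·x
eq. 2 as written: -59.8 kcal/mol
eq. 3 reversed and × 3: (-3)·(+44.2) = -132.6 kcal/mol
-182.6 = (-59.8) + (-132.6) + 2·x
x = (-182.6 − (-192.4)) / (2) = 4.9 kcal/mol

ΔH = 4.9 kcal/mol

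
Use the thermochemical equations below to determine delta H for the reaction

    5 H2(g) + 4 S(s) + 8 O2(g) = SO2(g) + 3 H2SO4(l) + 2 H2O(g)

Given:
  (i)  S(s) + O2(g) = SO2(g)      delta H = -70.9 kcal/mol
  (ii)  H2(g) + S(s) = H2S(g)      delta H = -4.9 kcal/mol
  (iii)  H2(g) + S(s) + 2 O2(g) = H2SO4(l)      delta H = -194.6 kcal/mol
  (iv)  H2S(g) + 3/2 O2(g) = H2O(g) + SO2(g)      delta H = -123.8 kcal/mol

(i) reversed: +70.9 kcal/mol
(ii) × 2: (2)·(-4.9) = -9.8 kcal/mol
(iii) × 3 (scale by 3 for the 3 H2SO4(l)): (3)·(-194.6) = -583.8 kcal/mol
(iv) × 2 (×2 to match 2 H2O(g) in the target): (2)·(-123.8) = -247.6 kcal/mol
Combining the equations, delta H = (-1)·(-70.9) + (2)·(-4.9) + (3)·(-194.6) + (2)·(-123.8) = -770.3 kcal/mol

delta H = -770.3 kcal/mol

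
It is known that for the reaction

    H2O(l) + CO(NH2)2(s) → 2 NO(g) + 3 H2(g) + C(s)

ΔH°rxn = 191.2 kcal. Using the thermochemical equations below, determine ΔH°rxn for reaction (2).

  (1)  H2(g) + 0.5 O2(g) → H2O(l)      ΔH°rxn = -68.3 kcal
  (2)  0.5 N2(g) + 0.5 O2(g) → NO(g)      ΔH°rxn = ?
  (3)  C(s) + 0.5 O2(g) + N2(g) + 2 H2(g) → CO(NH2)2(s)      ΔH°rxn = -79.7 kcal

(1) reversed: +68.3 kcal
(2) × 2: contributes 2·x
(3) reversed: +79.7 kcal
+191.2 = (+68.3) + (+79.7) + 2·x
x = (+191.2 − (+148.0)) / (2) = 21.6 kcal

ΔH°rxn = 21.6 kcal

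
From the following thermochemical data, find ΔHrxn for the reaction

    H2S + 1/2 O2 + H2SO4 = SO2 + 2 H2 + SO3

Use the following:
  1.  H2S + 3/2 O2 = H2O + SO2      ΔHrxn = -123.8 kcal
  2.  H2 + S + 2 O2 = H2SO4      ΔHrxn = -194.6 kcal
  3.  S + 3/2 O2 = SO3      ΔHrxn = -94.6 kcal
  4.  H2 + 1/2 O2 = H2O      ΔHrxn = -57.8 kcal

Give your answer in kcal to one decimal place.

eq. 1 as written: -123.8 kcal
eq. 2 reversed: +194.6 kcal
eq. 3 as written: -94.6 kcal
eq. 4 reversed: +57.8 kcal
Summing the manipulated equations, ΔHrxn = (1)·(-123.8) + (-1)·(-194.6) + (1)·(-94.6) + (-1)·(-57.8) = 34.0 kcal

ΔHrxn = 34.0 kcal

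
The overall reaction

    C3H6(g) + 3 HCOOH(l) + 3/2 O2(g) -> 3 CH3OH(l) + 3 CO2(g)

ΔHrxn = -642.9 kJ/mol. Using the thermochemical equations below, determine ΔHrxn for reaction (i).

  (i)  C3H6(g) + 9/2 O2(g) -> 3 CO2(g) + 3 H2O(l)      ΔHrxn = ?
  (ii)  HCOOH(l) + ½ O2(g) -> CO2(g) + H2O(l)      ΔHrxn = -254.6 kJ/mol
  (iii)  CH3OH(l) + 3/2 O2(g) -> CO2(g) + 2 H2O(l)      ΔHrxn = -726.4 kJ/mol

ΔHrxn = -2058.3 kJ/mol

(i) as written: contributes x
(ii) × 3: (3)·(-254.6) = -763.8 kJ/mol
(iii) reversed and × 3: (-3)·(-726.4) = +2179.2 kJ/mol
-642.9 = (-763.8) + (+2179.2) + x
x = (-642.9 − (+1415.4)) / (1) = -2058.3 kJ/mol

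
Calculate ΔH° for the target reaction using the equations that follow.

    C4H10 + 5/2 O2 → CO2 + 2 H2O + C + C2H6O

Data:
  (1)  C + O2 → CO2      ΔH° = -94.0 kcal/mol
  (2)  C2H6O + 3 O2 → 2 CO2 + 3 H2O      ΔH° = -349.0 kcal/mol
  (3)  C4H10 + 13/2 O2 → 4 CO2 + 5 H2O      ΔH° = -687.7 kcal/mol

ΔH° = -244.7 kcal/mol

(1) reversed (C must end up as a product): +94.0 kcal/mol
(2) reversed (C2H6O must end up as a product): +349.0 kcal/mol
(3) as written (C4H10 already on the reactant side): -687.7 kcal/mol
ΔH° = (-1)·(-94.0) + (-1)·(-349.0) + (1)·(-687.7) = -244.7 kcal/mol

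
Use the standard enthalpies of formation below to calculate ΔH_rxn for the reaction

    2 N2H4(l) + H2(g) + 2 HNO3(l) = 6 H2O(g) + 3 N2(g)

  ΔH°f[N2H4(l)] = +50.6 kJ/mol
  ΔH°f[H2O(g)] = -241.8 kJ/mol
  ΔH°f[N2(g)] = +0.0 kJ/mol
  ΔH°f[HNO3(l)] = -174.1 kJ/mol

Products: 6·(-241.8) + 3·(+0.0) = -1450.8
Reactants: 2·(+50.6) + 1·(+0.0) + 2·(-174.1) = -247.0
ΔH_rxn = (-1450.8) − (-247.0) = -1203.8 kJ/mol

ΔH_rxn = -1203.8 kJ/mol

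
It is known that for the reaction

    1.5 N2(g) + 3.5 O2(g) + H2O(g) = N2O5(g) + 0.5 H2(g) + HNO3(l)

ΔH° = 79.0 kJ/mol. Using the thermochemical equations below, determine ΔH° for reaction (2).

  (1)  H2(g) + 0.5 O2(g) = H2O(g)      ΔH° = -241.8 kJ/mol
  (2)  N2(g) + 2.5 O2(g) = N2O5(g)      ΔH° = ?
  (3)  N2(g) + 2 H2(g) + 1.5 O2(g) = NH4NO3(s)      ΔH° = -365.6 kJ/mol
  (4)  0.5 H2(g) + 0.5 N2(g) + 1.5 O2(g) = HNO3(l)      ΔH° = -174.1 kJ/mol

ΔH° = 11.3 kJ/mol

(1) reversed: +241.8 kJ/mol
(2) as written: contributes x
(3): not needed.
(4) as written: -174.1 kJ/mol
+79.0 = (+241.8) + (-174.1) + x
x = (+79.0 − (+67.7)) / (1) = 11.3 kJ/mol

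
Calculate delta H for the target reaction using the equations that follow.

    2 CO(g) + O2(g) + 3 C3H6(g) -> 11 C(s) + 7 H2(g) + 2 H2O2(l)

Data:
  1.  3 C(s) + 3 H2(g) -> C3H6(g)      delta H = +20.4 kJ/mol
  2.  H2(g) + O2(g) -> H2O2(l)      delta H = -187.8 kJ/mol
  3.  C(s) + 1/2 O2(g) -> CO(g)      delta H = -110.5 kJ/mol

delta H = -215.8 kJ/mol

eq. 1 reversed and × 3: (-3)·(+20.4) = -61.2 kJ/mol
eq. 2 × 2: (2)·(-187.8) = -375.6 kJ/mol
eq. 3 reversed and × 2: (-2)·(-110.5) = +221.0 kJ/mol
delta H = (-3)·(+20.4) + (2)·(-187.8) + (-2)·(-110.5) = -215.8 kJ/mol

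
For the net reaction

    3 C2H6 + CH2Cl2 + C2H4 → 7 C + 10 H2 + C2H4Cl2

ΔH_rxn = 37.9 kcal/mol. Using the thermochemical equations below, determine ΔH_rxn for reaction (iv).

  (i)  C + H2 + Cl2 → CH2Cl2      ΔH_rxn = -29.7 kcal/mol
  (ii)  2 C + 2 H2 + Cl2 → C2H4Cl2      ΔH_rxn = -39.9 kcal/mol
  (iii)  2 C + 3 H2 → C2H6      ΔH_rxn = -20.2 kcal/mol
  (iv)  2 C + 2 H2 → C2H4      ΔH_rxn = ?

(i) reversed: +29.7 kcal/mol
(ii) as written: -39.9 kcal/mol
(iii) reversed and × 3: (-3)·(-20.2) = +60.6 kcal/mol
(iv) reversed: contributes −x
+37.9 = (+29.7) + (-39.9) + (+60.6) − x
x = (+37.9 − (+50.4)) / (-1) = 12.5 kcal/mol

ΔH_rxn = 12.5 kcal/mol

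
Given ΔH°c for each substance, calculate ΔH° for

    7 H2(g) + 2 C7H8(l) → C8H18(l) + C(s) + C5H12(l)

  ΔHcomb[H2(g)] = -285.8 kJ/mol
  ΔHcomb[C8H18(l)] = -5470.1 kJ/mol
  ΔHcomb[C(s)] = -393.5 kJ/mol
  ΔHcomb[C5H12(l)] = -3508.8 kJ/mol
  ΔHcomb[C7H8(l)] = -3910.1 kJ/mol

ΔH° = -448.4 kJ/mol

With combustion enthalpies, reactants minus products:
= [7·(-285.8) + 2·(-3910.1)] − [1·(-5470.1) + 1·(-393.5) + 1·(-3508.8)]
= -448.4 kJ/mol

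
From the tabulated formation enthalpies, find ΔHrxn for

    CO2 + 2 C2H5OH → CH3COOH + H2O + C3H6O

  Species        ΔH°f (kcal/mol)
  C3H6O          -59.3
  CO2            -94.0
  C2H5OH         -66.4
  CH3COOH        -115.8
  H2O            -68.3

ΔH°rxn = Σ nΔHf°(products) − Σ nΔHf°(reactants).
Products: 1·(-115.8) + 1·(-68.3) + 1·(-59.3) = -243.4
Reactants: 1·(-94.0) + 2·(-66.4) = -226.8
ΔHrxn = (-243.4) − (-226.8) = -16.6 kcal/mol

ΔHrxn = -16.6 kcal/mol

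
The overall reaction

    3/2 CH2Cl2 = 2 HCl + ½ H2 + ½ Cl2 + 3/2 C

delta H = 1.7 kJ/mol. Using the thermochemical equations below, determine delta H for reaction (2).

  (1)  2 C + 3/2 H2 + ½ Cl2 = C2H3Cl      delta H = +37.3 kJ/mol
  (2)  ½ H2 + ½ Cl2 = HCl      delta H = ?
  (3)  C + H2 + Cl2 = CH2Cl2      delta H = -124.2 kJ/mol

(1): not needed (C2H3Cl appears nowhere else).
(2) × 2 (scale by 2 for the 2 HCl): contributes 2·x
(3) reversed and × 3/2 (CH2Cl2 must end up as a reactant; scale by 3/2 for the 3/2 CH2Cl2): (-3/2)·(-124.2) = +186.3 kJ/mol
+1.7 = (+186.3) + 2·x
x = (+1.7 − (+186.3)) / (2) = -92.3 kJ/mol

delta H = -92.3 kJ/mol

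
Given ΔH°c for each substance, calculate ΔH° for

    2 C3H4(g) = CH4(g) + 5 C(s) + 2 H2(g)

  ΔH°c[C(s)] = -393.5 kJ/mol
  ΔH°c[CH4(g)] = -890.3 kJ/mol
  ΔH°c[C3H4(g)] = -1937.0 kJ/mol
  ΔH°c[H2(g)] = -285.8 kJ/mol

ΔH° = -444.6 kJ/mol

With combustion enthalpies, reactants minus products:
= [2·(-1937.0)] − [1·(-890.3) + 5·(-393.5) + 2·(-285.8)]
= -444.6 kJ/mol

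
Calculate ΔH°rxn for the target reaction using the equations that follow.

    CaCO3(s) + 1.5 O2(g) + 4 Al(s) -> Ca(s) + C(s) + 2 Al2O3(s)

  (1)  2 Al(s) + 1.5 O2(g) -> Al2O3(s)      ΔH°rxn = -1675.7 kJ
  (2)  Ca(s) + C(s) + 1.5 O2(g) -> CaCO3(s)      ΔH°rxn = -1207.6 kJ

(1) × 2: (2)·(-1675.7) = -3351.4 kJ
(2) reversed: +1207.6 kJ
Summing the manipulated equations, ΔH°rxn = (2)·(-1675.7) + (-1)·(-1207.6) = -2143.8 kJ

ΔH°rxn = -2143.8 kJ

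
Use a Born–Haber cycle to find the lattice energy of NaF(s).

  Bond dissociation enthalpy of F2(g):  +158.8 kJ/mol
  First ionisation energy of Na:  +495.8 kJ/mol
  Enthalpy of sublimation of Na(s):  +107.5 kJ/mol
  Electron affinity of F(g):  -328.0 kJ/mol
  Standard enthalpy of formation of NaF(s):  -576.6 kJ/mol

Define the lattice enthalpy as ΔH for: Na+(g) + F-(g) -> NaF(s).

ΔHf° = 1·ΔHsub + 1·(ΣIE) + 1/2·D(F2) + 1·EA + U
-576.6 = 1·(+107.5) + 1·(+495.8) + 1/2·(+158.8) + 1·(-328.0) + U
U = -576.6 − (+354.7) = -931.3 kJ/mol

U = -931.3 kJ/mol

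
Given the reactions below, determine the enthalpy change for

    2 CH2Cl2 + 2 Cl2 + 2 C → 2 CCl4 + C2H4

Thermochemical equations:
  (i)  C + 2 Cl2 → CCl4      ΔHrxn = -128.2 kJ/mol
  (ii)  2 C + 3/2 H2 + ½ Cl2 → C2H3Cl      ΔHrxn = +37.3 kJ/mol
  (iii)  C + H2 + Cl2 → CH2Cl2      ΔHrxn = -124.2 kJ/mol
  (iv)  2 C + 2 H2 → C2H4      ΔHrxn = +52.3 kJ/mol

(i) × 2 (×2 to match 2 CCl4 in the target): (2)·(-128.2) = -256.4 kJ/mol
(ii): not needed (C2H3Cl appears nowhere else).
(iii) reversed and × 2 (CH2Cl2 must end up as a reactant; ×2 to match 2 CH2Cl2 in the target): (-2)·(-124.2) = +248.4 kJ/mol
(iv) as written (C2H4 already on the product side): +52.3 kJ/mol
Since enthalpy is a state function, ΔHrxn = (-256.4) + (+248.4) + (+52.3) = 44.3 kJ/mol

ΔHrxn = 44.3 kJ/mol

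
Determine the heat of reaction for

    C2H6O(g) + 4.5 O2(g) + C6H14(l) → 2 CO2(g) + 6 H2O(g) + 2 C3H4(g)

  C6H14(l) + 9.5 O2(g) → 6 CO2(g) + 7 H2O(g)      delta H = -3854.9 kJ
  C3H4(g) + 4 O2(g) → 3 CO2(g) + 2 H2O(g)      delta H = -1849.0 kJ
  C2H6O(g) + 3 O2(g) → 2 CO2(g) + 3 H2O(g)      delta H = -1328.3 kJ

equation 1 as written (C6H14(l) already on the reactant side): -3854.9 kJ
equation 2 reversed and × 2 (reverse to put C3H4(g) on the product side; ×2 to match 2 C3H4(g) in the target): (-2)·(-1849.0) = +3698.0 kJ
equation 3 as written (C2H6O(g) already on the reactant side): -1328.3 kJ
Summing the manipulated equations, delta H = (-3854.9) + (+3698.0) + (-1328.3) = -1485.2 kJ

delta H = -1485.2 kJ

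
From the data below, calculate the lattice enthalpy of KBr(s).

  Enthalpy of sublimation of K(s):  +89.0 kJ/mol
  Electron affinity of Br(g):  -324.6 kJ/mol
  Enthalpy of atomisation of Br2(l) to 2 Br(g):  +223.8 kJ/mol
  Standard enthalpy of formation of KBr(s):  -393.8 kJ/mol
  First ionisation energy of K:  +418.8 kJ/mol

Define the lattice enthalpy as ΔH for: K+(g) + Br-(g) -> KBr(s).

U = -688.9 kJ/mol

ΔHf° = 1·ΔHsub + 1·(ΣIE) + 1/2·D(Br2) + 1·EA + U
-393.8 = 1·(+89.0) + 1·(+418.8) + 1/2·(+223.8) + 1·(-324.6) + U
U = -393.8 − (+295.1) = -688.9 kJ/mol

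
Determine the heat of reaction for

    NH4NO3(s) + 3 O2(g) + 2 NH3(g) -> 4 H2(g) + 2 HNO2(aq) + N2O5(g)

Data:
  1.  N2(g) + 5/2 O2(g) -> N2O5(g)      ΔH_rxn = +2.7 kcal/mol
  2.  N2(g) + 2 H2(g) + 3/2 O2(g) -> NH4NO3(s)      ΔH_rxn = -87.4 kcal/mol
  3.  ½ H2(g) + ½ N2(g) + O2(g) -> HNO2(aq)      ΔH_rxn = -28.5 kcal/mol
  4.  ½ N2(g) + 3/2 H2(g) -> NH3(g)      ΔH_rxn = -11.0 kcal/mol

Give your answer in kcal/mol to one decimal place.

eq. 1 as written: +2.7 kcal/mol
eq. 2 reversed: +87.4 kcal/mol
eq. 3 × 2: (2)·(-28.5) = -57.0 kcal/mol
eq. 4 reversed and × 2: (-2)·(-11.0) = +22.0 kcal/mol
ΔH_rxn = (+2.7) + (+87.4) + (-57.0) + (+22.0) = 55.1 kcal/mol

ΔH_rxn = 55.1 kcal/mol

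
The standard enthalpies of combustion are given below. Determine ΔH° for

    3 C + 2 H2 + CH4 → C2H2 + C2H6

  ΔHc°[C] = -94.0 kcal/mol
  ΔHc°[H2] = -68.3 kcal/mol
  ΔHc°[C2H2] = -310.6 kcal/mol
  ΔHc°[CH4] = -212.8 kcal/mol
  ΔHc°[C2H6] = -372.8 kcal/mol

ΔH° = 52.0 kcal/mol

With combustion enthalpies, reactants minus products:
= [3·(-94.0) + 2·(-68.3) + 1·(-212.8)] − [1·(-310.6) + 1·(-372.8)]
= 52.0 kcal/mol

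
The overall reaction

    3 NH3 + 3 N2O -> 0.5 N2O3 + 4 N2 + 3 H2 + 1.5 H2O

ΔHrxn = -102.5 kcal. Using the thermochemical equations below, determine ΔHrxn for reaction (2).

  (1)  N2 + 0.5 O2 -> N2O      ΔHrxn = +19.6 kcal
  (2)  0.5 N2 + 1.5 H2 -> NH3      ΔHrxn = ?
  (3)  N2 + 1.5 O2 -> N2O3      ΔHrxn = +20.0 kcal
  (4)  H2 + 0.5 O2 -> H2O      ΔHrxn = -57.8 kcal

(1) reversed and × 3 (reverse to put N2O on the reactant side; scale by 3 for the 3 N2O): (-3)·(+19.6) = -58.8 kcal
(2) reversed and × 3 (NH3 must end up as a reactant; ×3 to match 3 NH3 in the target): contributes −3·x
(3) × 1/2 (scale by 1/2 for the 1/2 N2O3): (1/2)·(+20.0) = +10.0 kcal
(4) × 3/2 (×3/2 to match 3/2 H2O in the target): (3/2)·(-57.8) = -86.7 kcal
-102.5 = (-58.8) + (+10.0) + (-86.7) − 3·x
x = (-102.5 − (-135.5)) / (-3) = -11.0 kcal

ΔHrxn = -11.0 kcal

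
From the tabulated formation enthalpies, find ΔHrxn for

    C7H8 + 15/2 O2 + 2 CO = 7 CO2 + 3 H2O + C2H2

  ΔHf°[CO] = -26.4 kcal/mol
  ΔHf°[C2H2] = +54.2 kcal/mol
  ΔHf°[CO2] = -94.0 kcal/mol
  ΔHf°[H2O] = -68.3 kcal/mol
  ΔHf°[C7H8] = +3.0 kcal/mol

ΔHrxn = -758.9 kcal/mol

Products: 7·(-94.0) + 3·(-68.3) + 1·(+54.2) = -808.7
Reactants: 1·(+3.0) + 15/2·(+0.0) + 2·(-26.4) = -49.8
ΔHrxn = (-808.7) − (-49.8) = -758.9 kcal/mol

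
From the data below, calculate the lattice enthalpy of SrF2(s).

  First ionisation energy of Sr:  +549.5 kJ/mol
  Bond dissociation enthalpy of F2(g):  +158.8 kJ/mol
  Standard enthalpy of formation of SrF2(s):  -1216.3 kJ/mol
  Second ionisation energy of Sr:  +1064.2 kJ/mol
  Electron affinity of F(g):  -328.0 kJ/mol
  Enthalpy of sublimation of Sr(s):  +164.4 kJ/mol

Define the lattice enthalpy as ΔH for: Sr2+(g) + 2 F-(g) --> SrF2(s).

ΔHf° = 1·ΔHsub + 1·(ΣIE) + 1·D(F2) + 2·EA + U
-1216.3 = 1·(+164.4) + 1·(+1613.7) + 1·(+158.8) + 2·(-328.0) + U
U = -1216.3 − (+1280.9) = -2497.2 kJ/mol

U = -2497.2 kJ/mol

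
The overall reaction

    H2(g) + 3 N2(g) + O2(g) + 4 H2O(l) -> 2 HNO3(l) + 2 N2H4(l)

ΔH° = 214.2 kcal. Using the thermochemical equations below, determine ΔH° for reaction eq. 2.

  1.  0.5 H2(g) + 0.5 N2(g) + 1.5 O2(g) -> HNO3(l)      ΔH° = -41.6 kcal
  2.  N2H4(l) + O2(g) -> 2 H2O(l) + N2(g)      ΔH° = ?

eq. 1 × 2: (2)·(-41.6) = -83.2 kcal
eq. 2 reversed and × 2: contributes −2·x
+214.2 = (-83.2) − 2·x
x = (+214.2 − (-83.2)) / (-2) = -148.7 kcal

ΔH° = -148.7 kcal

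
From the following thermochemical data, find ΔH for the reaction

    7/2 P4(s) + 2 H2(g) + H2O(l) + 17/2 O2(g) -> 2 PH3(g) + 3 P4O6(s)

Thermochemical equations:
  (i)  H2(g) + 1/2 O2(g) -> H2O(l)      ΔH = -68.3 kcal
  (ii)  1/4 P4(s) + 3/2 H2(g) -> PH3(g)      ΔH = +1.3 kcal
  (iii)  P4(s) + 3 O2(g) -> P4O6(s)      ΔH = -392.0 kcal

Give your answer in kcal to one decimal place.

ΔH = -1105.1 kcal

(i) reversed: +68.3 kcal
(ii) × 2: (2)·(+1.3) = +2.6 kcal
(iii) × 3: (3)·(-392.0) = -1176.0 kcal
Since enthalpy is a state function, ΔH = (-1)·(-68.3) + (2)·(+1.3) + (3)·(-392.0) = -1105.1 kcal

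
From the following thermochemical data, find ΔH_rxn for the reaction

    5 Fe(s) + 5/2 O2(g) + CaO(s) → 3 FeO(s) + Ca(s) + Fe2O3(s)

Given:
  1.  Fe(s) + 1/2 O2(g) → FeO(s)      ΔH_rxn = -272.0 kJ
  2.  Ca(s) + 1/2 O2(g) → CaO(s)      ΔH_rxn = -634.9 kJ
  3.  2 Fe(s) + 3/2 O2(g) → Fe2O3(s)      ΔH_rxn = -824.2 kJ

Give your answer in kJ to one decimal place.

eq. 1 × 3 (scale by 3 for the 3 FeO(s)): (3)·(-272.0) = -816.0 kJ
eq. 2 reversed (CaO(s) must end up as a reactant): +634.9 kJ
eq. 3 as written (Fe2O3(s) already on the product side): -824.2 kJ
ΔH_rxn = (-816.0) + (+634.9) + (-824.2) = -1005.3 kJ

ΔH_rxn = -1005.3 kJ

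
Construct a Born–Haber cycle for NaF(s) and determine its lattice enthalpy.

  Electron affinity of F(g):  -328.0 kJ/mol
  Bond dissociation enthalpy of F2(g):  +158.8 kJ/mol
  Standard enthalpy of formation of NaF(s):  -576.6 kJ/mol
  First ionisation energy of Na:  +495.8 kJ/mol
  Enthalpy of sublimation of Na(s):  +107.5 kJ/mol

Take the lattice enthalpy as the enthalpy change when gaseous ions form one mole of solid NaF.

U = -931.3 kJ/mol

ΔHf° = 1·ΔHsub + 1·(ΣIE) + 1/2·D(F2) + 1·EA + U
-576.6 = 1·(+107.5) + 1·(+495.8) + 1/2·(+158.8) + 1·(-328.0) + U
U = -576.6 − (+354.7) = -931.3 kJ/mol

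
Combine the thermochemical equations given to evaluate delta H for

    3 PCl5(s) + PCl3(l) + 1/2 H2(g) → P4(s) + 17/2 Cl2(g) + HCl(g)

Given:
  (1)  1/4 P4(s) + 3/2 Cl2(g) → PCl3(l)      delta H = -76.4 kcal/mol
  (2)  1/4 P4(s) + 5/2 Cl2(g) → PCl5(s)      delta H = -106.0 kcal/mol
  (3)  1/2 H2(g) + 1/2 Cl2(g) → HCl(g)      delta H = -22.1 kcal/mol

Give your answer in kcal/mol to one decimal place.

delta H = 372.3 kcal/mol

(1) reversed (PCl3(l) must end up as a reactant): +76.4 kcal/mol
(2) reversed and × 3 (reverse to put PCl5(s) on the reactant side; ×3 to match 3 PCl5(s) in the target): (-3)·(-106.0) = +318.0 kcal/mol
(3) as written (HCl(g) already on the product side): -22.1 kcal/mol
Since enthalpy is a state function, delta H = (-1)·(-76.4) + (-3)·(-106.0) + (1)·(-22.1) = 372.3 kcal/mol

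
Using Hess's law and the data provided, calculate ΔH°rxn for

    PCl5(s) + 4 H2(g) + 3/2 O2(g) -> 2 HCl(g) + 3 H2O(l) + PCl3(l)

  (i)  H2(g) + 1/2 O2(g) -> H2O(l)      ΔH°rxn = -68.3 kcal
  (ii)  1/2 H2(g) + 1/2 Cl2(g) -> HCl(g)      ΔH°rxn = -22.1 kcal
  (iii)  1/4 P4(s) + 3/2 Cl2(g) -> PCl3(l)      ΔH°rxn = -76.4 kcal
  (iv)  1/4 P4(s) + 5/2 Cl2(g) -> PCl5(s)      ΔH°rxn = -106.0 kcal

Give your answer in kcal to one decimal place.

(i) × 3: (3)·(-68.3) = -204.9 kcal
(ii) × 2: (2)·(-22.1) = -44.2 kcal
(iii) as written: -76.4 kcal
(iv) reversed: +106.0 kcal
ΔH°rxn = (3)·(-68.3) + (2)·(-22.1) + (1)·(-76.4) + (-1)·(-106.0) = -219.5 kcal

ΔH°rxn = -219.5 kcal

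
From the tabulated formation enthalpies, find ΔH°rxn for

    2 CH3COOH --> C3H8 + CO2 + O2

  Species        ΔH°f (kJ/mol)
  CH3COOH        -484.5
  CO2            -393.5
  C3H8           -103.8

ΔH°rxn = 471.7 kJ/mol

Products: 1·(-103.8) + 1·(-393.5) + 1·(+0.0) = -497.3
Reactants: 2·(-484.5) = -969.0
ΔH°rxn = (-497.3) − (-969.0) = 471.7 kJ/mol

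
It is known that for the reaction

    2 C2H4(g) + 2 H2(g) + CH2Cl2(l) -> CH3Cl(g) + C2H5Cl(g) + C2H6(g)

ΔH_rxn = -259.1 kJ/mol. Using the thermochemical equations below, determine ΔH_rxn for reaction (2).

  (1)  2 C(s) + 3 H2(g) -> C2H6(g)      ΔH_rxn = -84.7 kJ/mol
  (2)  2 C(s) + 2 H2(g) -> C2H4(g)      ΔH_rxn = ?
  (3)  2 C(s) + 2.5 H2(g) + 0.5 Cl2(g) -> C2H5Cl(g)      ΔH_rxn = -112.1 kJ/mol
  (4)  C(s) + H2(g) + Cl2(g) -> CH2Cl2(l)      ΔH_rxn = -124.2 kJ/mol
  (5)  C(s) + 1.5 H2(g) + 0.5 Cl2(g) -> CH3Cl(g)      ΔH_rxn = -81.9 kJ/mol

(1) as written: -84.7 kJ/mol
(2) reversed and × 2: contributes −2·x
(3) as written: -112.1 kJ/mol
(4) reversed: +124.2 kJ/mol
(5) as written: -81.9 kJ/mol
-259.1 = (-84.7) + (-112.1) + (+124.2) + (-81.9) − 2·x
x = (-259.1 − (-154.5)) / (-2) = 52.3 kJ/mol

ΔH_rxn = 52.3 kJ/mol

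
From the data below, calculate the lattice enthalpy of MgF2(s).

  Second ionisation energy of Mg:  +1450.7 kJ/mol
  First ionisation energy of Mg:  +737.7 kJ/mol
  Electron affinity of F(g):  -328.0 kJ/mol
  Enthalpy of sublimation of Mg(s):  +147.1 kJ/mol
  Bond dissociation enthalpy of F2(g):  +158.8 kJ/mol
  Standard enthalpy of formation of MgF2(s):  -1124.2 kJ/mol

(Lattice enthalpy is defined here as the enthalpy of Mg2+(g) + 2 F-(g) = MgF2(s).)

U = -2962.5 kJ/mol

ΔHf° = 1·ΔHsub + 1·(ΣIE) + 1·D(F2) + 2·EA + U
-1124.2 = 1·(+147.1) + 1·(+2188.4) + 1·(+158.8) + 2·(-328.0) + U
U = -1124.2 − (+1838.3) = -2962.5 kJ/mol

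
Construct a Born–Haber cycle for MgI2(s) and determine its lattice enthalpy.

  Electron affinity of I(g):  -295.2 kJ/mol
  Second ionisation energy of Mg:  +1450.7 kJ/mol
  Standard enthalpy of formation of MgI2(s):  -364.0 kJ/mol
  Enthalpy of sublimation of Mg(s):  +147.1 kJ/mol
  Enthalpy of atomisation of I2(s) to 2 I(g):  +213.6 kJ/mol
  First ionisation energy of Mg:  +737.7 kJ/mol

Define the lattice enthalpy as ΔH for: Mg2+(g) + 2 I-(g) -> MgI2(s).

U = -2322.7 kJ/mol

ΔHf° = 1·ΔHsub + 1·(ΣIE) + 1·D(I2) + 2·EA + U
-364.0 = 1·(+147.1) + 1·(+2188.4) + 1·(+213.6) + 2·(-295.2) + U
U = -364.0 − (+1958.7) = -2322.7 kJ/mol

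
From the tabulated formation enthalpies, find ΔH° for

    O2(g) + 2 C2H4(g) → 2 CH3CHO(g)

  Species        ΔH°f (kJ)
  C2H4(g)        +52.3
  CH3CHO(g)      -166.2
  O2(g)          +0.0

ΔH° = -437.0 kJ

Products: 2·(-166.2) = -332.4
Reactants: 1·(+0.0) + 2·(+52.3) = +104.6
ΔH° = (-332.4) − (+104.6) = -437.0 kJ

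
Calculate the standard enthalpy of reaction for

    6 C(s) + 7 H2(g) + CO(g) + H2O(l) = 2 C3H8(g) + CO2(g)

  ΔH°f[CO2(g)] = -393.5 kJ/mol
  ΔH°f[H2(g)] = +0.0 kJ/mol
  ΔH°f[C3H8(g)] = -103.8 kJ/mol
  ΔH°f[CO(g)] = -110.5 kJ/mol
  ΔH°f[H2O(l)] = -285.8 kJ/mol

Products: 2·(-103.8) + 1·(-393.5) = -601.1
Reactants: 6·(+0.0) + 7·(+0.0) + 1·(-110.5) + 1·(-285.8) = -396.3
ΔHrxn = (-601.1) − (-396.3) = -204.8 kJ/mol

ΔHrxn = -204.8 kJ/mol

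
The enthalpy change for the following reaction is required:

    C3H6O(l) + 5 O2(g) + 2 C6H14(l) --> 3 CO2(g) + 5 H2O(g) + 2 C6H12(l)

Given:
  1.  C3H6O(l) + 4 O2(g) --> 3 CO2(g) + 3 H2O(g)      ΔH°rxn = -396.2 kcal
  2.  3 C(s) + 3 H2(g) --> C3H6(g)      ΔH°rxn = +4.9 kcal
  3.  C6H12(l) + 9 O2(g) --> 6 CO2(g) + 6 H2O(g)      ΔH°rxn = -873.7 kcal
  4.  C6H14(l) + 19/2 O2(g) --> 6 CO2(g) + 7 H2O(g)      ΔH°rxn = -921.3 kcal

ΔH°rxn = -491.4 kcal

eq. 1 as written: -396.2 kcal
eq. 2: not needed.
eq. 3 reversed and × 2: (-2)·(-873.7) = +1747.4 kcal
eq. 4 × 2: (2)·(-921.3) = -1842.6 kcal
Summing the manipulated equations, ΔH°rxn = (1)·(-396.2) + (-2)·(-873.7) + (2)·(-921.3) = -491.4 kcal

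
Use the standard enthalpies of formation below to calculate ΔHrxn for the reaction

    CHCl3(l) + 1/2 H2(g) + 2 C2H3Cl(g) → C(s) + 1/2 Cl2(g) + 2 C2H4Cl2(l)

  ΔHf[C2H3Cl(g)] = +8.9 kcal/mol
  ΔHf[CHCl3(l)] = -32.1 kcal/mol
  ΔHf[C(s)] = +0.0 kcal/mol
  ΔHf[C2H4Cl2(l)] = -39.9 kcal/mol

ΔHrxn = -65.5 kcal/mol

ΔH°rxn = Σ nΔHf°(products) − Σ nΔHf°(reactants).
Products: 1·(+0.0) + 1/2·(+0.0) + 2·(-39.9) = -79.8
Reactants: 1·(-32.1) + 1/2·(+0.0) + 2·(+8.9) = -14.3
ΔHrxn = (-79.8) − (-14.3) = -65.5 kcal/mol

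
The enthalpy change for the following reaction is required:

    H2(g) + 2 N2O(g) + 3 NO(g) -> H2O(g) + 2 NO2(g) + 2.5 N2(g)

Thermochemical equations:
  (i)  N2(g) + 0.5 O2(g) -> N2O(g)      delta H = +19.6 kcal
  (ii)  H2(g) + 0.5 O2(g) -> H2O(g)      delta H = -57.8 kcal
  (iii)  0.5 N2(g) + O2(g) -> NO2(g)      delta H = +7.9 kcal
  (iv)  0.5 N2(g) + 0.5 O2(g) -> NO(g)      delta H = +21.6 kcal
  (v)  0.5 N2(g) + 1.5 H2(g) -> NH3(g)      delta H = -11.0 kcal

delta H = -146.0 kcal

(i) reversed and × 2: (-2)·(+19.6) = -39.2 kcal
(ii) as written: -57.8 kcal
(iii) × 2: (2)·(+7.9) = +15.8 kcal
(iv) reversed and × 3: (-3)·(+21.6) = -64.8 kcal
(v): not needed.
delta H = (-2)·(+19.6) + (1)·(-57.8) + (2)·(+7.9) + (-3)·(+21.6) = -146.0 kcal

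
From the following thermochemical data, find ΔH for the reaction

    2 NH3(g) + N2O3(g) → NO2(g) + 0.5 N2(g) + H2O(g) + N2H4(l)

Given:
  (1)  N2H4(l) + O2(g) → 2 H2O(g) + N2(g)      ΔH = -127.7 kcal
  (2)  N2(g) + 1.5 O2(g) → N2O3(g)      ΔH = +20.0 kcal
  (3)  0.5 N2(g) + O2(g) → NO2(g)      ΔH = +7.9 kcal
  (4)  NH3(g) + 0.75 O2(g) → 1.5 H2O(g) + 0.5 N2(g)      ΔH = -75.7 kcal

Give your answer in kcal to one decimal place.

ΔH = -35.8 kcal

(1) reversed: +127.7 kcal
(2) reversed: -20.0 kcal
(3) as written: +7.9 kcal
(4) × 2: (2)·(-75.7) = -151.4 kcal
By Hess's law, ΔH = (+127.7) + (-20.0) + (+7.9) + (-151.4) = -35.8 kcal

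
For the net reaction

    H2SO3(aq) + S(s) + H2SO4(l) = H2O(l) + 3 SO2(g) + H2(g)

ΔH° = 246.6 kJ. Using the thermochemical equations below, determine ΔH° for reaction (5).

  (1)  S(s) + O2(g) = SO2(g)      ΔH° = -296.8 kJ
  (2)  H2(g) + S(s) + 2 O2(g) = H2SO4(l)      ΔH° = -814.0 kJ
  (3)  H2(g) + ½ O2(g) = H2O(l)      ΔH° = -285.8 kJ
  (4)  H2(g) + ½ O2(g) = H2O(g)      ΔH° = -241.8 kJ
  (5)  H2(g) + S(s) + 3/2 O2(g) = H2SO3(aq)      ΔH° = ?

(1) × 3 (×3 to match 3 SO2(g) in the target): (3)·(-296.8) = -890.4 kJ
(2) reversed (H2SO4(l) must end up as a reactant): +814.0 kJ
(3) as written (H2O(l) already on the product side): -285.8 kJ
(4): not needed (H2O(g) appears nowhere else).
(5) reversed (H2SO3(aq) must end up as a reactant): contributes −x
+246.6 = (-890.4) + (+814.0) + (-285.8) − x
x = (+246.6 − (-362.2)) / (-1) = -608.8 kJ

ΔH° = -608.8 kJ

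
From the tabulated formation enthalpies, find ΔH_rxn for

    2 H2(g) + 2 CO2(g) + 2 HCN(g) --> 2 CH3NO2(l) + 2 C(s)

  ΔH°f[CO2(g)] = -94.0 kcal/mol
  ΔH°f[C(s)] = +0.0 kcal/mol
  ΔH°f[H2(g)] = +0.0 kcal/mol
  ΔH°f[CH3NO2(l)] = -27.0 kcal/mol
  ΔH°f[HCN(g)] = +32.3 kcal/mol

ΔH_rxn = 69.4 kcal/mol

Products: 2·(-27.0) + 2·(+0.0) = -54.0
Reactants: 2·(+0.0) + 2·(-94.0) + 2·(+32.3) = -123.4
ΔH_rxn = (-54.0) − (-123.4) = 69.4 kcal/mol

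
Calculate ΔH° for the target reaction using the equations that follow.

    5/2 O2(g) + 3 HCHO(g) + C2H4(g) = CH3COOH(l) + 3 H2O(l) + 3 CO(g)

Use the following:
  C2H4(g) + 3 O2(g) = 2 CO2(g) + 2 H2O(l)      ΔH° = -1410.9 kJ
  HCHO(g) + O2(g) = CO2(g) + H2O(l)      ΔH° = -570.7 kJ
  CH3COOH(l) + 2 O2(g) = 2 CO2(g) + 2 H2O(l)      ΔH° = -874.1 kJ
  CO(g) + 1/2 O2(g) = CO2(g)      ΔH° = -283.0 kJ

equation 1 as written: -1410.9 kJ
equation 2 × 3: (3)·(-570.7) = -1712.1 kJ
equation 3 reversed: +874.1 kJ
equation 4 reversed and × 3: (-3)·(-283.0) = +849.0 kJ
ΔH° = (1)·(-1410.9) + (3)·(-570.7) + (-1)·(-874.1) + (-3)·(-283.0) = -1399.9 kJ

ΔH° = -1399.9 kJ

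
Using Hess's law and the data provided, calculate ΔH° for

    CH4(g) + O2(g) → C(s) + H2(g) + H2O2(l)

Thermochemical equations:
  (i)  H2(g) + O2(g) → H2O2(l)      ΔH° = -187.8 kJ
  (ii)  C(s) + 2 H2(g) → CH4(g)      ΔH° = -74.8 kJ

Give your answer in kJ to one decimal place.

ΔH° = -113.0 kJ

(i) as written: -187.8 kJ
(ii) reversed: +74.8 kJ
Combining the equations, ΔH° = (1)·(-187.8) + (-1)·(-74.8) = -113.0 kJ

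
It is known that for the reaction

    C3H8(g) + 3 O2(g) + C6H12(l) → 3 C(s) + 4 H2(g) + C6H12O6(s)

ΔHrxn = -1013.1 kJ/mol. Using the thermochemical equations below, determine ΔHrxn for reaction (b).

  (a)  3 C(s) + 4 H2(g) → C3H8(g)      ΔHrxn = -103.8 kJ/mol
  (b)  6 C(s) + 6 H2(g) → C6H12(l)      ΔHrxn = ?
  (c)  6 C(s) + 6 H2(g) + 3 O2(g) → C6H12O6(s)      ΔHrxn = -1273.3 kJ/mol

(a) reversed: +103.8 kJ/mol
(b) reversed: contributes −x
(c) as written: -1273.3 kJ/mol
-1013.1 = (+103.8) + (-1273.3) − x
x = (-1013.1 − (-1169.5)) / (-1) = -156.4 kJ/mol

ΔHrxn = -156.4 kJ/mol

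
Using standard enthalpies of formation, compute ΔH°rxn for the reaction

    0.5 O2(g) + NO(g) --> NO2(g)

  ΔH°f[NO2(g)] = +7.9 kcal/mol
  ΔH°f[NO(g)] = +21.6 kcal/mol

ΔH°rxn = -13.7 kcal/mol

Products: 1·(+7.9) = +7.9
Reactants: 1/2·(+0.0) + 1·(+21.6) = +21.6
ΔH°rxn = (+7.9) − (+21.6) = -13.7 kcal/mol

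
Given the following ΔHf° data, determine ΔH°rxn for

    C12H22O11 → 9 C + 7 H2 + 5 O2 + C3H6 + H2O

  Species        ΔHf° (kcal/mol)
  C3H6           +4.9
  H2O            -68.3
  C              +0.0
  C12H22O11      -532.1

ΔH°rxn = 468.7 kcal/mol

Products: 9·(+0.0) + 7·(+0.0) + 5·(+0.0) + 1·(+4.9) + 1·(-68.3) = -63.4
Reactants: 1·(-532.1) = -532.1
ΔH°rxn = (-63.4) − (-532.1) = 468.7 kcal/mol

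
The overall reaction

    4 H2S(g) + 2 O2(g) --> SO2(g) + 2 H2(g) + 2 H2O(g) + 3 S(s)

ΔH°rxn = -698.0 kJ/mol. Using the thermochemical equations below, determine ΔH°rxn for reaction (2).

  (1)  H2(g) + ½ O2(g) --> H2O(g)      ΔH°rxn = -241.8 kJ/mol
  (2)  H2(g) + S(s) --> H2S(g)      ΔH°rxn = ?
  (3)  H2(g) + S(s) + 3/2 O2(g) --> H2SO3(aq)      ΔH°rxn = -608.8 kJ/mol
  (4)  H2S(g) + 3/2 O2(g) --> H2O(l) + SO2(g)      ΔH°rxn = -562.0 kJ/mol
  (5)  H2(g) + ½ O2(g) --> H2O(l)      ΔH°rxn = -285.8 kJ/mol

(1) × 2 (×2 to match 2 H2O(g) in the target): (2)·(-241.8) = -483.6 kJ/mol
(2) reversed and × 3: contributes −3·x
(3): not needed (H2SO3(aq) appears nowhere else).
(4) as written (SO2(g) already on the product side): -562.0 kJ/mol
(5) reversed: +285.8 kJ/mol
-698.0 = (-483.6) + (-562.0) + (+285.8) − 3·x
x = (-698.0 − (-759.8)) / (-3) = -20.6 kJ/mol

ΔH°rxn = -20.6 kJ/mol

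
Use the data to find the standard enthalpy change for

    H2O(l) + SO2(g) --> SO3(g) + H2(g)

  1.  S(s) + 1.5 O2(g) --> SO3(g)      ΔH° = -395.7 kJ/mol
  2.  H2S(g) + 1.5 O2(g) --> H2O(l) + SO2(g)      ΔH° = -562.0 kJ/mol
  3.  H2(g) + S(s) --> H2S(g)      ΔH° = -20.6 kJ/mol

ΔH° = 186.9 kJ/mol

eq. 1 as written (SO3(g) already on the product side): -395.7 kJ/mol
eq. 2 reversed (reverse to put H2O(l) on the reactant side): +562.0 kJ/mol
eq. 3 reversed (H2(g) must end up as a product): +20.6 kJ/mol
By Hess's law, ΔH° = (1)·(-395.7) + (-1)·(-562.0) + (-1)·(-20.6) = 186.9 kJ/mol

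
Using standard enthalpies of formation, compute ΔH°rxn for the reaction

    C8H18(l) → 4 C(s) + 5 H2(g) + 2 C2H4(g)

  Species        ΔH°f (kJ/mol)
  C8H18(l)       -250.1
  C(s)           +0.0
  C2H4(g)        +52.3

ΔH°rxn = 354.7 kJ/mol

ΔH°rxn = Σ nΔHf°(products) − Σ nΔHf°(reactants).
Products: 4·(+0.0) + 5·(+0.0) + 2·(+52.3) = +104.6
Reactants: 1·(-250.1) = -250.1
ΔH°rxn = (+104.6) − (-250.1) = 354.7 kJ/mol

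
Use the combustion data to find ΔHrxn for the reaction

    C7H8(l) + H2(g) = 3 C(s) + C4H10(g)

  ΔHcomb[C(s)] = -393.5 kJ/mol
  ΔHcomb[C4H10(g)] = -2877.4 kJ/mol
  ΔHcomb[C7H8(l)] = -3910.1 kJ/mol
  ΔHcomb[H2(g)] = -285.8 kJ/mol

ΔHrxn = -138.0 kJ/mol

With combustion enthalpies, reactants minus products:
= [1·(-3910.1) + 1·(-285.8)] − [3·(-393.5) + 1·(-2877.4)]
= -138.0 kJ/mol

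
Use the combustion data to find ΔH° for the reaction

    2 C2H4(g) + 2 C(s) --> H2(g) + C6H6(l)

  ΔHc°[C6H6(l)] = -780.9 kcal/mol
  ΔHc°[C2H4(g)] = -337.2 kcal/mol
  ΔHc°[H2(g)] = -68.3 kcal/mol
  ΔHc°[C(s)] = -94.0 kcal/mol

ΔH° = -13.2 kcal/mol

Using ΔH = Σ nΔHc°(reactants) − Σ nΔHc°(products):
= [2·(-337.2) + 2·(-94.0)] − [1·(-68.3) + 1·(-780.9)]
= -13.2 kcal/mol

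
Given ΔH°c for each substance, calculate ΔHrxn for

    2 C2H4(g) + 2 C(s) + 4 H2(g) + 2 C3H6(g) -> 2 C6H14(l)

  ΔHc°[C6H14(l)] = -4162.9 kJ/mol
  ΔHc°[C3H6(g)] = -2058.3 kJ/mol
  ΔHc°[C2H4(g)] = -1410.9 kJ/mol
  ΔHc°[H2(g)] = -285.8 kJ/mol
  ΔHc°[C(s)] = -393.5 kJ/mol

Using ΔH = Σ nΔHc°(reactants) − Σ nΔHc°(products):
= [2·(-1410.9) + 2·(-393.5) + 4·(-285.8) + 2·(-2058.3)] − [2·(-4162.9)]
= -542.8 kJ/mol

ΔHrxn = -542.8 kJ/mol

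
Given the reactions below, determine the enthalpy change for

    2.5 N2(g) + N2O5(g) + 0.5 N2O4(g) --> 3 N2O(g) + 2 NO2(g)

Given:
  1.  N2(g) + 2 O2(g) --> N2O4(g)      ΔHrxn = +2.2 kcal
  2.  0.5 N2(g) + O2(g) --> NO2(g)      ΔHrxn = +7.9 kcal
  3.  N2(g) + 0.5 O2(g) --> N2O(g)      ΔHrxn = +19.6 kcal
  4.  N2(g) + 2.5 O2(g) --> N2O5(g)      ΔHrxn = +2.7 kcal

ΔHrxn = 70.8 kcal

eq. 1 reversed and × 1/2: (-1/2)·(+2.2) = -1.1 kcal
eq. 2 × 2: (2)·(+7.9) = +15.8 kcal
eq. 3 × 3: (3)·(+19.6) = +58.8 kcal
eq. 4 reversed: -2.7 kcal
Since enthalpy is a state function, ΔHrxn = (-1/2)·(+2.2) + (2)·(+7.9) + (3)·(+19.6) + (-1)·(+2.7) = 70.8 kcal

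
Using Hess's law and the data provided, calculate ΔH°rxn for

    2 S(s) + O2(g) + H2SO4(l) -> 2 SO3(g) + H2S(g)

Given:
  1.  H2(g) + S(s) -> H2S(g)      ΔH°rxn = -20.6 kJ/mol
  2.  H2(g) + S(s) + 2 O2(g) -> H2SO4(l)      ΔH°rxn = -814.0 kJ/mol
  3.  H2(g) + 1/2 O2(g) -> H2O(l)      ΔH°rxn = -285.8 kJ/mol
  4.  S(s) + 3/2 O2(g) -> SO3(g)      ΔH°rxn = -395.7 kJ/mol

eq. 1 as written (H2S(g) already on the product side): -20.6 kJ/mol
eq. 2 reversed (H2SO4(l) must end up as a reactant): +814.0 kJ/mol
eq. 3: not needed (H2O(l) appears nowhere else).
eq. 4 × 2 (scale by 2 for the 2 SO3(g)): (2)·(-395.7) = -791.4 kJ/mol
By Hess's law, ΔH°rxn = (-20.6) + (+814.0) + (-791.4) = 2.0 kJ/mol

ΔH°rxn = 2.0 kJ/mol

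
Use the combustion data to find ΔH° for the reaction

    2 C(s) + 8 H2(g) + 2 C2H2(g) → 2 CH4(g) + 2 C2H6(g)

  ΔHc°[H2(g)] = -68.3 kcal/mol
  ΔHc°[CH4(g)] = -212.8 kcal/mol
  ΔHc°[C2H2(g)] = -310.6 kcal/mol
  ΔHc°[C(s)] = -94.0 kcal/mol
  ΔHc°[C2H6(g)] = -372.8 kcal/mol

ΔH° = -184.4 kcal/mol

With combustion enthalpies, reactants minus products:
= [2·(-94.0) + 8·(-68.3) + 2·(-310.6)] − [2·(-212.8) + 2·(-372.8)]
= -184.4 kcal/mol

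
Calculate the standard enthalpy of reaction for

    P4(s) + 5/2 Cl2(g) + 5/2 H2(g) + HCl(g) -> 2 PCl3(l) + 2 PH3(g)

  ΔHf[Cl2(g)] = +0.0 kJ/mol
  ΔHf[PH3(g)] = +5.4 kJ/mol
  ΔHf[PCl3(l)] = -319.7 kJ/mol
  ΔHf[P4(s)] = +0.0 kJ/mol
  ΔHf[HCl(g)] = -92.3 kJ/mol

ΔH° = -536.3 kJ/mol

ΔH°rxn = Σ nΔHf°(products) − Σ nΔHf°(reactants).
Products: 2·(-319.7) + 2·(+5.4) = -628.6
Reactants: 1·(+0.0) + 5/2·(+0.0) + 5/2·(+0.0) + 1·(-92.3) = -92.3
ΔH° = (-628.6) − (-92.3) = -536.3 kJ/mol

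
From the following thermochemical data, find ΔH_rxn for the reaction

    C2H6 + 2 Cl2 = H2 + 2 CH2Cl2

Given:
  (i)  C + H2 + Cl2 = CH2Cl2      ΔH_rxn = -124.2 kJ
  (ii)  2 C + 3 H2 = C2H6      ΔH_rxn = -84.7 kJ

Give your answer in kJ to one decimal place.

ΔH_rxn = -163.7 kJ

(i) × 2: (2)·(-124.2) = -248.4 kJ
(ii) reversed: +84.7 kJ
Combining the equations, ΔH_rxn = (-248.4) + (+84.7) = -163.7 kJ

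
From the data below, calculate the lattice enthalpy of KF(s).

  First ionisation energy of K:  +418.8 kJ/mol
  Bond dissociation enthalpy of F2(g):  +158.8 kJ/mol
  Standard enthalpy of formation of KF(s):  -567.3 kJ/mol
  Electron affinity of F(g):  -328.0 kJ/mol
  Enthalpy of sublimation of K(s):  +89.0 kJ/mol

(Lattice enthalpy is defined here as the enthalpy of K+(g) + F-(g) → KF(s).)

U = -826.5 kJ/mol

ΔHf° = 1·ΔHsub + 1·(ΣIE) + 1/2·D(F2) + 1·EA + U
-567.3 = 1·(+89.0) + 1·(+418.8) + 1/2·(+158.8) + 1·(-328.0) + U
U = -567.3 − (+259.2) = -826.5 kJ/mol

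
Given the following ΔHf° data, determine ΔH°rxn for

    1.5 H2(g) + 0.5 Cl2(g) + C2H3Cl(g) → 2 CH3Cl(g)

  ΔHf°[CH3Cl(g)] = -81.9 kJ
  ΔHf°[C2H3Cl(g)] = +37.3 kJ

ΔH°rxn = -201.1 kJ

Products: 2·(-81.9) = -163.8
Reactants: 3/2·(+0.0) + 1/2·(+0.0) + 1·(+37.3) = +37.3
ΔH°rxn = (-163.8) − (+37.3) = -201.1 kJ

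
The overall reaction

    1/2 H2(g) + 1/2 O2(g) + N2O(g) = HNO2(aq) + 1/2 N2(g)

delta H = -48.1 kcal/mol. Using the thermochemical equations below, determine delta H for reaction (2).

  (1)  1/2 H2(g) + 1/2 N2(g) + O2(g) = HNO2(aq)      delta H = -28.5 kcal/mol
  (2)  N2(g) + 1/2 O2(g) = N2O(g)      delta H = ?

(1) as written (HNO2(aq) already on the product side): -28.5 kcal/mol
(2) reversed (N2O(g) must end up as a reactant): contributes −x
-48.1 = (-28.5) − x
x = (-48.1 − (-28.5)) / (-1) = 19.6 kcal/mol

delta H = 19.6 kcal/mol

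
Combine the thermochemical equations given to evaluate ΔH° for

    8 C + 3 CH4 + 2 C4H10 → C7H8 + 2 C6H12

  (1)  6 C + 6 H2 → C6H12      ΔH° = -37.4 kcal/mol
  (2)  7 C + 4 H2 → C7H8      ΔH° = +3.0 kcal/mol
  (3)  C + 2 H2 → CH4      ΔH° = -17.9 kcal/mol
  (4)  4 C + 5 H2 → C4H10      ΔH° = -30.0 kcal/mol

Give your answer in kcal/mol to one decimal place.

(1) × 2 (×2 to match 2 C6H12 in the target): (2)·(-37.4) = -74.8 kcal/mol
(2) as written (C7H8 already on the product side): +3.0 kcal/mol
(3) reversed and × 3 (CH4 must end up as a reactant; scale by 3 for the 3 CH4): (-3)·(-17.9) = +53.7 kcal/mol
(4) reversed and × 2 (C4H10 must end up as a reactant; scale by 2 for the 2 C4H10): (-2)·(-30.0) = +60.0 kcal/mol
Combining the equations, ΔH° = (-74.8) + (+3.0) + (+53.7) + (+60.0) = 41.9 kcal/mol

ΔH° = 41.9 kcal/mol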